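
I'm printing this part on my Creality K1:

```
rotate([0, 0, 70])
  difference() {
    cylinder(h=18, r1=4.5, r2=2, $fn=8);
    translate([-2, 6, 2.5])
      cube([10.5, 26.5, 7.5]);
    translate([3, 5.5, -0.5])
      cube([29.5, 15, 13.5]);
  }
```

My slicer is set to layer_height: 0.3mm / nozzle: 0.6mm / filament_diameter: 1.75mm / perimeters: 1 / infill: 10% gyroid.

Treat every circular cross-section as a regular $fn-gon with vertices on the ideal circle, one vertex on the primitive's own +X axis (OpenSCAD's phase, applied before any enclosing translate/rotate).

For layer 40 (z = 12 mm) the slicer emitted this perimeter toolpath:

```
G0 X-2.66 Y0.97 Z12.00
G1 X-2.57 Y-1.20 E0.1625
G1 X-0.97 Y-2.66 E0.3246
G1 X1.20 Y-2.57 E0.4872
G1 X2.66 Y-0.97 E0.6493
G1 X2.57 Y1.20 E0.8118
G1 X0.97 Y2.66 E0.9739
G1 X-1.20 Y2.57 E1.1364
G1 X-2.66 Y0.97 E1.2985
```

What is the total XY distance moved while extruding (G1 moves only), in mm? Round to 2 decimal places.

Sum the Euclidean lengths of each G1 segment: total = 17.35 mm.

17.35 mm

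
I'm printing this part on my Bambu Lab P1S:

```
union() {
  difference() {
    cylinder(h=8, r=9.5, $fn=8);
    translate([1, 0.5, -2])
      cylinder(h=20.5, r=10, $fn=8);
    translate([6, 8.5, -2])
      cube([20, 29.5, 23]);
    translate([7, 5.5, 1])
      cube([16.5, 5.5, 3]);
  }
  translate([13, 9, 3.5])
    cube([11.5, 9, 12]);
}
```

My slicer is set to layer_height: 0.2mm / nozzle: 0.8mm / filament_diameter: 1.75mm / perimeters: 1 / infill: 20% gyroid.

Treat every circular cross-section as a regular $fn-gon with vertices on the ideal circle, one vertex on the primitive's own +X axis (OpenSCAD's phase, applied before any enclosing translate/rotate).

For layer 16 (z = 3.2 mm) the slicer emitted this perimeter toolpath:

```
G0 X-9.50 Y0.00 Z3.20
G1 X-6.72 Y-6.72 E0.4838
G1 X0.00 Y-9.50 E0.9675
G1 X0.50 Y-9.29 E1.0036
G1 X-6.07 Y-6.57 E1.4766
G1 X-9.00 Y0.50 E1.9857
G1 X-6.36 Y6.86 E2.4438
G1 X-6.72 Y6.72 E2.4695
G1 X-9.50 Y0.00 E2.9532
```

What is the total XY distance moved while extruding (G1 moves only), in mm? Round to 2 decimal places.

44.40 mm

Sum the Euclidean lengths of each G1 segment: total = 44.40 mm.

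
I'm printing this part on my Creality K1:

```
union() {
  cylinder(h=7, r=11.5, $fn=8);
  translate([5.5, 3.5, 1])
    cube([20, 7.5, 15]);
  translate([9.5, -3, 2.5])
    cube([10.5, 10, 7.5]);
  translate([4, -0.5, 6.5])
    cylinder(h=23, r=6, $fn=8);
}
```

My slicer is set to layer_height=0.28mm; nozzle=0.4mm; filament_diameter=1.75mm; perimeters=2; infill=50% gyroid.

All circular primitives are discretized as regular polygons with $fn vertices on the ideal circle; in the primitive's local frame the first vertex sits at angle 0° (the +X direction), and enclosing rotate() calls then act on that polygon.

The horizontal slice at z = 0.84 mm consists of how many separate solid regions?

1

At z = 0.84 mm: the cylinder: section is a regular 8-gon, circumradius r=11.5; the cube at (5.5, 3.5) is absent (z outside [1, 16]); the cube at (9.5, -3) is not intersected at this z (z outside [2.5, 10]); the cylinder at (4, -0.5) is not intersected at this z (z outside [6.5, 29.5]); Merging all regions: only the r=11.5 cylinder is present, so the union is just that shape — 1 connected region. The result has 1 disconnected region.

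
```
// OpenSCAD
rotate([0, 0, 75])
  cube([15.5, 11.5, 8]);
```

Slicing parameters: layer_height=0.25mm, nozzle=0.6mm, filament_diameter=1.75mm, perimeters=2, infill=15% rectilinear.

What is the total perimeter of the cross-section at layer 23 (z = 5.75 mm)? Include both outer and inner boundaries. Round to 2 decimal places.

At z = 5.75 mm: the cube is present — its section is the full 15.5×11.5 rectangle (perimeter 54.00 mm); (rotated 75° about Z; rotation is an isometry so areas/perimeters/island counts are preserved). Overall, the cross-section is a single solid region. Total boundary length (outer) = 54.00 mm.

54.00 mm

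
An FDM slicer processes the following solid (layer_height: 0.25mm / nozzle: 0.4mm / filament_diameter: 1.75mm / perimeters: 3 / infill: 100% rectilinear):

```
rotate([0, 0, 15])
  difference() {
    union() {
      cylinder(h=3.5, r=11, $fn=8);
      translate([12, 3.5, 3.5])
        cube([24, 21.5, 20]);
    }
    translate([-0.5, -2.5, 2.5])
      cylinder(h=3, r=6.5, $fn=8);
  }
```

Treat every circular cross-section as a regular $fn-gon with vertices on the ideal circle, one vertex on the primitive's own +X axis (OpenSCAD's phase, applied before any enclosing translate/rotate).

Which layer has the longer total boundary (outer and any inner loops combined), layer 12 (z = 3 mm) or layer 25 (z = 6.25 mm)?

Layer 12 (z = 3): the r=11 cylinder contributes a regular 8-gon of circumradius 11 (perimeter = 2·8·11.000·sin(180°/8) = 67.35 mm); the cube at (12, 3.5) is absent (z outside [3.5, 23.5]); Merging all regions: only the r=11 cylinder is present, so the union is just that shape — boundary = 67.35 mm; the r=6.5 cylinder at (-0.5, -2.5) contributes a regular 8-gon of circumradius 6.5 (perimeter = 2·8·6.500·sin(180°/8) = 39.80 mm); Taking the first minus the rest: starting from that combined region, the r=6.5 cylinder at (-0.5, -2.5) lies wholly inside it (removes its full 119.50 mm² and its 39.80 mm outline becomes a hole wall) — boundary (outer + 1 inner loop) = 107.15 mm; (rotated 15° about Z; rotation is an isometry so areas/perimeters/island counts are preserved). So its perimeter = 107.15 mm. Layer 25 (z = 6.25): the cylinder does not reach this height (z outside [0, 3.5]); the cube at (12, 3.5) is present — its section is the full 24×21.5 rectangle (perimeter 91.00 mm); Combining (union): only the 24×21.5 cube at (12, 3.5) is present, so the union is just that shape — boundary = 91.00 mm; the cylinder at (-0.5, -2.5) is not intersected at this z (z outside [2.5, 5.5]); Subtracting the remaining from the first: none of the subtracted shapes is present at this height, so that combined region is unchanged — boundary = 91.00 mm; (rotated 15° about Z; rotation is an isometry so areas/perimeters/island counts are preserved). So its perimeter = 91.00 mm. Layer 12 is larger (107.15 vs 91.00 mm).

layer 12 (z = 3 mm)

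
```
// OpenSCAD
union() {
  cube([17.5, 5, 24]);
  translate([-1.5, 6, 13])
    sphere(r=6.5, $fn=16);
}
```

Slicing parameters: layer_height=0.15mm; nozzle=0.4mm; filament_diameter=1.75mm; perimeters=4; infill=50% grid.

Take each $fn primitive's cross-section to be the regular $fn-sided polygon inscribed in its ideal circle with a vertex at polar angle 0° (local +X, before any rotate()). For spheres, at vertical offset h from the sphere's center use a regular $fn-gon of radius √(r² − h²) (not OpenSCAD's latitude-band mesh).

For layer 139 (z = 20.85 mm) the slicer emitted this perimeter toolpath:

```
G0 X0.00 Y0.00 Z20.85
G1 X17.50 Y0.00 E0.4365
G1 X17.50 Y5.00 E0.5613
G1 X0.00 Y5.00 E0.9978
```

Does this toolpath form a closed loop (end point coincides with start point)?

Start point (G0): (0.00, 0.00). End point (last G1): the path does not return to the start — open.

no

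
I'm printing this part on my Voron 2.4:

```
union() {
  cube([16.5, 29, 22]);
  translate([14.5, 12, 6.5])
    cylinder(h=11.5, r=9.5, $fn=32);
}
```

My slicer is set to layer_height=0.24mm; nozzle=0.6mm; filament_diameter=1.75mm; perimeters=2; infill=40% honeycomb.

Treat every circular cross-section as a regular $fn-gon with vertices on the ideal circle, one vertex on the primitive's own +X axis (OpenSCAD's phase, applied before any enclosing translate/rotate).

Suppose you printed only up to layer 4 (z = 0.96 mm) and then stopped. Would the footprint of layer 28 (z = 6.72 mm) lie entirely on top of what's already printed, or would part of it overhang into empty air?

Compare the two slices. At z = 0.96: the cube (footprint 16.5×29) is included at this height (area 478.50 mm²); the cylinder at (14.5, 12) is absent (z outside [6.5, 18]); Combining (union): only the 16.5×29 cube is present, so the union is just that shape — area = 478.50 mm². At z = 6.72: the cube (footprint 16.5×29) is included at this height (area 478.50 mm²); the cylinder at (14.5, 12): section is a regular 32-gon, circumradius r=9.5 (area = (32/2)·9.500²·sin(360°/32) = 281.71 mm²); Combining (union): the regions partially overlap — summed areas 760.21 mm² minus the doubly-counted overlap 178.46 mm² gives 581.75 mm² — area = 581.75 mm². Checking containment: at z = 6.72 the cross-section extends beyond the z = 0.96 cross-section by about 103.25 mm².

part overhangs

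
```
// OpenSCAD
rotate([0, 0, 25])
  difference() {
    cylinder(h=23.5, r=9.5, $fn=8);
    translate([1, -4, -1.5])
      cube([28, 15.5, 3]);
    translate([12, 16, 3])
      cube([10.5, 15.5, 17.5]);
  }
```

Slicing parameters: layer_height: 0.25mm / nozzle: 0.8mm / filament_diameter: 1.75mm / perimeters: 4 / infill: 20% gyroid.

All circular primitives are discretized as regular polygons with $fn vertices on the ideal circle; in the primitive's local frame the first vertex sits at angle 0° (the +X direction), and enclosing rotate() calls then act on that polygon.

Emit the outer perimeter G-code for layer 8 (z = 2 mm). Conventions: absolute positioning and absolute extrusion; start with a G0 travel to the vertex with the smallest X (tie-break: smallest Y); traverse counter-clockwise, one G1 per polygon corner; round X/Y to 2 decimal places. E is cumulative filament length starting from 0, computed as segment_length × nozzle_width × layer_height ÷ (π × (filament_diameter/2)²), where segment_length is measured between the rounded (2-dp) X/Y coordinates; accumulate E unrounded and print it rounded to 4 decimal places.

At z = 2 mm: the r=9.5 cylinder contributes a regular 8-gon of circumradius 9.5; the cube at (1, -4) is absent (z outside [-1.5, 1.5]); the cube at (12, 16) is not intersected at this z (z outside [3, 20.5]); Taking the first minus the rest: none of the subtracted shapes is present at this height, so the r=9.5 cylinder is unchanged — 1 connected region; (rotated 25° about Z; rotation is an isometry so areas/perimeters/island counts are preserved). The outline is a single polygon with 8 vertices. Extrusion per mm of travel: 0.8 × 0.25 / (π × 0.875²) = 0.083150. Accumulating E over each segment gives final E = 4.8369.

G0 X-8.93 Y3.25 Z2.00
G1 X-8.61 Y-4.01 E0.6043
G1 X-3.25 Y-8.93 E1.2092
G1 X4.01 Y-8.61 E1.8135
G1 X8.93 Y-3.25 E2.4185
G1 X8.61 Y4.01 E3.0227
G1 X3.25 Y8.93 E3.6277
G1 X-4.01 Y8.61 E4.2320
G1 X-8.93 Y3.25 E4.8369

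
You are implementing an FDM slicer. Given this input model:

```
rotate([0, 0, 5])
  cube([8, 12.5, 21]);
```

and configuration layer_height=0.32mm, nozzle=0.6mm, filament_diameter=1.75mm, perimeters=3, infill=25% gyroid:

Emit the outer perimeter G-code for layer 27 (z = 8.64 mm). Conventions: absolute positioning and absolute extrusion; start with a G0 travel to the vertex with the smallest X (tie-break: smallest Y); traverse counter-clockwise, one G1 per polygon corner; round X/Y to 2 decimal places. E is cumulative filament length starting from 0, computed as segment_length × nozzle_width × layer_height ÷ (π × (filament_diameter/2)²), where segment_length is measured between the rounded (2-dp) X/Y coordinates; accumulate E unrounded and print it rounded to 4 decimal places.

At z = 8.64 mm: the 8×12.5 cube contributes its full rectangle; (rotated 5° about Z; rotation is an isometry so areas/perimeters/island counts are preserved). The outline is a single polygon with 4 vertices. Extrusion per mm of travel: 0.6 × 0.32 / (π × 0.875²) = 0.079824. Accumulating E over each segment gives final E = 3.2725.

G0 X-1.09 Y12.45 Z8.64
G1 X0.00 Y0.00 E0.9976
G1 X7.97 Y0.70 E1.6363
G1 X6.88 Y13.15 E2.6339
G1 X-1.09 Y12.45 E3.2725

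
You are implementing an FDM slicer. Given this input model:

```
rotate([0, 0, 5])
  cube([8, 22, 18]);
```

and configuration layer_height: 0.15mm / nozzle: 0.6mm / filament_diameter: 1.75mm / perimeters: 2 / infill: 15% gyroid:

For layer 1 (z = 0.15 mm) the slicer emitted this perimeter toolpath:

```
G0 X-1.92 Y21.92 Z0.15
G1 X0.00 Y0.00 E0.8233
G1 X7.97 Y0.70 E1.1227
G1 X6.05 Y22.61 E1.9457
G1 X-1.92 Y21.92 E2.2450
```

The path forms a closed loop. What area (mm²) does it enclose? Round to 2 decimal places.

176.00 mm²

Apply the shoelace formula to the sequence of (X, Y) vertices; enclosed area = 176.00 mm².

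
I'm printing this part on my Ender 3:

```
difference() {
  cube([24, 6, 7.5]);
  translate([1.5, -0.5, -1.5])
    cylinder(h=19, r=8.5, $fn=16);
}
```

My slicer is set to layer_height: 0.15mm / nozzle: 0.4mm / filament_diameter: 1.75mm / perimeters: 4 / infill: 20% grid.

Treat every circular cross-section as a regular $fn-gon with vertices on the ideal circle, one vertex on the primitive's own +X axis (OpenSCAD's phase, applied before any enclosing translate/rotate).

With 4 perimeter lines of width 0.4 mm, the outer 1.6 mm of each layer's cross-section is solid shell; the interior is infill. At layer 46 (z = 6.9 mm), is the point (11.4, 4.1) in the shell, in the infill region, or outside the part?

infill

At z = 6.9 mm: the cube (footprint 24×6) is included at this height; the r=8.5 cylinder at (1.5, -0.5) contributes a regular 16-gon of circumradius 8.5; Taking the first minus the rest: starting from the 24×6 cube, the r=8.5 cylinder at (1.5, -0.5) partially overlaps it — only the 53.25 mm² overlap (of its 221.19 mm²) is removed, clipping the outline — 1 connected region. Overall, the cross-section is a single solid region. The nearest boundary edge runs (6.78, 6.00)→(24.00, 6.00); distance from the point to it = 1.90 mm. The point is inside the cross-section and 1.90 mm from the nearest boundary — more than the 1.6 mm shell width (4 × 0.4), so it's in the infill interior.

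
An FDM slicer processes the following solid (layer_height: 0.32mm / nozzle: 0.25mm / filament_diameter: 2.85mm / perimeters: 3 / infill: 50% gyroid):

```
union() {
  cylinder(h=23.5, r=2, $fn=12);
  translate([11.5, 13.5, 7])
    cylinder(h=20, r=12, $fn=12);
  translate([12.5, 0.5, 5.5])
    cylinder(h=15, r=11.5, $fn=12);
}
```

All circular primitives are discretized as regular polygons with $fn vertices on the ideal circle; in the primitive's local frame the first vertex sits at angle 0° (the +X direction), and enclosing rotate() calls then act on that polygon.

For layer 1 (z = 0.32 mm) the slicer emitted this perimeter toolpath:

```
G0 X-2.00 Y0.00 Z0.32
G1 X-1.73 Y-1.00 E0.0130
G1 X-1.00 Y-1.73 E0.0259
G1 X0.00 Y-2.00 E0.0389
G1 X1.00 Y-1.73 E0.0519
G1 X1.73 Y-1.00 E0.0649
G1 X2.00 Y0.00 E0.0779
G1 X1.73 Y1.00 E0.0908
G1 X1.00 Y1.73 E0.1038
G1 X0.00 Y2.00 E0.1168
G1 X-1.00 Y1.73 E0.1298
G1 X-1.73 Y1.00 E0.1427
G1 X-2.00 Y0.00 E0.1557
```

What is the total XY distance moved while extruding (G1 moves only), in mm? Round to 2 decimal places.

12.42 mm

Sum the Euclidean lengths of each G1 segment: total = 12.42 mm.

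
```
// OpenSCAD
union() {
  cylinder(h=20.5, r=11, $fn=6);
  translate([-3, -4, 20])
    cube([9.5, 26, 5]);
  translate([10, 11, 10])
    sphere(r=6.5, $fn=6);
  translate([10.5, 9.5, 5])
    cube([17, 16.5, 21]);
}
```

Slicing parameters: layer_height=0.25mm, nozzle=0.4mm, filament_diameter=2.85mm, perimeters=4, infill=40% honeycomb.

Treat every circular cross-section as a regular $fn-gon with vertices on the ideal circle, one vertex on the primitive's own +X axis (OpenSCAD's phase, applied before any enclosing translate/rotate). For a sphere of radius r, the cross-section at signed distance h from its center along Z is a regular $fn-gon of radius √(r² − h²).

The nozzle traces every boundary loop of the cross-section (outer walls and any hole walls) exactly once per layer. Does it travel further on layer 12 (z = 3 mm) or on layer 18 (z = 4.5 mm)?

Layer 12 (z = 3): the r=11 cylinder contributes a regular 6-gon of circumradius 11 (perimeter = 2·6·11.000·sin(180°/6) = 66.00 mm); the cube at (-3, -4) does not reach this height (z outside [20, 25]); the sphere at (10, 11) is not intersected at this z (|z−center|=7.000 > r=6.5); the cube at (10.5, 9.5) is absent (z outside [5, 26]); Combining (union): only the r=11 cylinder is present, so the union is just that shape — boundary = 66.00 mm. So its perimeter = 66.00 mm. Layer 18 (z = 4.5): the cylinder: section is a regular 6-gon, circumradius r=11 (perimeter = 2·6·11.000·sin(180°/6) = 66.00 mm); the cube at (-3, -4) is not intersected at this z (z outside [20, 25]); the r=6.5 sphere at (10, 11) contributes a regular 6-gon of circumradius √(6.5²−5.5²) = 3.464 (perimeter = 2·6·3.464·sin(180°/6) = 20.78 mm); the cube at (10.5, 9.5) is absent (z outside [5, 26]); Combining (union): the 2 present regions are separate (no shared area or edge), so areas and boundary lengths simply add and each stays a separate island — boundary = 86.78 mm. So its perimeter = 86.78 mm. Layer 18 is larger (86.78 vs 66.00 mm).

layer 18 (z = 4.5 mm)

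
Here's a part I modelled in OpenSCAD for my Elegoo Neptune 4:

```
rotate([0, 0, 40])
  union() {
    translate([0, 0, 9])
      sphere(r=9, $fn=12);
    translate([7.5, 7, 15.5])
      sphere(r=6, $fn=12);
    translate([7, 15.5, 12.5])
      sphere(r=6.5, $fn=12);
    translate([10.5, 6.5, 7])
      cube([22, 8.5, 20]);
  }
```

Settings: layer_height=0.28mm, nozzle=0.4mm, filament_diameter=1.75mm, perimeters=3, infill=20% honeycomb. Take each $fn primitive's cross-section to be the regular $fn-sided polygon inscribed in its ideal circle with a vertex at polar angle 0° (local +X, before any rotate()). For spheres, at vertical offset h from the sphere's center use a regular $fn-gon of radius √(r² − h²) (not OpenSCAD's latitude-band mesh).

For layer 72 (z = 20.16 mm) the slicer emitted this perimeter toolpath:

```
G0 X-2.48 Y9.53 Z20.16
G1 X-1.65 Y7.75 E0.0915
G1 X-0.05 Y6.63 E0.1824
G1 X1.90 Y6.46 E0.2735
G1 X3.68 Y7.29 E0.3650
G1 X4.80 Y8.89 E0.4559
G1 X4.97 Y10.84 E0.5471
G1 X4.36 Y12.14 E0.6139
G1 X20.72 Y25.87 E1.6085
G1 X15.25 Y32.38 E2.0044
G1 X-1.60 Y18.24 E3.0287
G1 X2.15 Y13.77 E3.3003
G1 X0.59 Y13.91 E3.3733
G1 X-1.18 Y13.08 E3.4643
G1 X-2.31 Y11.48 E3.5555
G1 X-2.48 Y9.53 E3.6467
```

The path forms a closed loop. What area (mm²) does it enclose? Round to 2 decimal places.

Apply the shoelace formula to the sequence of (X, Y) vertices; enclosed area = 228.58 mm².

228.58 mm²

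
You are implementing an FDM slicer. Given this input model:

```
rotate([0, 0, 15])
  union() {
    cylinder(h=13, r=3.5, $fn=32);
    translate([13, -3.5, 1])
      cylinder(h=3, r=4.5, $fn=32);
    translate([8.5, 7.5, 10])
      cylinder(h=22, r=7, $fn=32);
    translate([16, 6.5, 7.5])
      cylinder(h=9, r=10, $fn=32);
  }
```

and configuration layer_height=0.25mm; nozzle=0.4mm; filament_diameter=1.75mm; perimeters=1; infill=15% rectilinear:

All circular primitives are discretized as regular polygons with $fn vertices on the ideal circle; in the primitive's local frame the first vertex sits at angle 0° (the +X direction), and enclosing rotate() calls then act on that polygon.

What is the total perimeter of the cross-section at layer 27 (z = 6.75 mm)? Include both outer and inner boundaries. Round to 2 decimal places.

21.96 mm

At z = 6.75 mm: the r=3.5 cylinder gives a regular 32-gon of circumradius 3.5 (constant along its height) (perimeter = 2·32·3.500·sin(180°/32) = 21.96 mm); the cylinder at (13, -3.5) is not intersected at this z (z outside [1, 4]); the cylinder at (8.5, 7.5) is absent (z outside [10, 32]); the cylinder at (16, 6.5) does not reach this height (z outside [7.5, 16.5]); Taking the union: only the r=3.5 cylinder is present, so the union is just that shape — boundary = 21.96 mm; (whole slice rotated 15° about Z — lengths, areas and connectivity unchanged). Overall, the cross-section is a single solid region. Total boundary length (outer) = 21.96 mm.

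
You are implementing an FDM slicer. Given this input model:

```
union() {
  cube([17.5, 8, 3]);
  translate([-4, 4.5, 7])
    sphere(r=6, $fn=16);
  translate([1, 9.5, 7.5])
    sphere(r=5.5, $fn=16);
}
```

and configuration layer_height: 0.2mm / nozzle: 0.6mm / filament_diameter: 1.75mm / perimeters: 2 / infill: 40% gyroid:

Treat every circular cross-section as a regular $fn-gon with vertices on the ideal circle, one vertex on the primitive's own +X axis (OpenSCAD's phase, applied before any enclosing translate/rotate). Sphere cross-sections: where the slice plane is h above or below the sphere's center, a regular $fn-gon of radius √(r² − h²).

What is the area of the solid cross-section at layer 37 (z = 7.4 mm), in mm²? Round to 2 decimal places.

175.95 mm²

At z = 7.4 mm: the cube is not intersected at this z (z outside [0, 3]); the r=6 sphere at (-4, 4.5) contributes a regular 16-gon of circumradius √(6²−0.4²) = 5.987 (area = (16/2)·5.987²·sin(360°/16) = 109.72 mm²); the r=5.5 sphere at (1, 9.5) slices to a regular 16-gon of circumradius 5.499 (√(r²−h²) with h=0.1 from center) (area = (16/2)·5.499²·sin(360°/16) = 92.58 mm²); Combining (union): the regions partially overlap — summed areas 202.30 mm² minus the doubly-counted overlap 26.35 mm² gives 175.95 mm² — area = 175.95 mm². Overall, the cross-section is a single solid region. Net area = 175.95 mm².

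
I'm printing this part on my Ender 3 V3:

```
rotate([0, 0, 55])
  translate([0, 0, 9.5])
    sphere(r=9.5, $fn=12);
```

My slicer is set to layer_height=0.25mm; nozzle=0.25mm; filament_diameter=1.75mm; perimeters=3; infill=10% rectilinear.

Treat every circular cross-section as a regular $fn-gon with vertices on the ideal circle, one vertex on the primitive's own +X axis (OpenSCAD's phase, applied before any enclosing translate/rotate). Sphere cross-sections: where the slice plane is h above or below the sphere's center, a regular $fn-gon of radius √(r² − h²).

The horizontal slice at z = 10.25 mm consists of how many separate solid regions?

At z = 10.25 mm: the r=9.5 sphere slices to a regular 12-gon of circumradius 9.470 (√(r²−h²) with h=0.75 from center); (whole slice rotated 55° about Z — lengths, areas and connectivity unchanged). The result has 1 disconnected region.

1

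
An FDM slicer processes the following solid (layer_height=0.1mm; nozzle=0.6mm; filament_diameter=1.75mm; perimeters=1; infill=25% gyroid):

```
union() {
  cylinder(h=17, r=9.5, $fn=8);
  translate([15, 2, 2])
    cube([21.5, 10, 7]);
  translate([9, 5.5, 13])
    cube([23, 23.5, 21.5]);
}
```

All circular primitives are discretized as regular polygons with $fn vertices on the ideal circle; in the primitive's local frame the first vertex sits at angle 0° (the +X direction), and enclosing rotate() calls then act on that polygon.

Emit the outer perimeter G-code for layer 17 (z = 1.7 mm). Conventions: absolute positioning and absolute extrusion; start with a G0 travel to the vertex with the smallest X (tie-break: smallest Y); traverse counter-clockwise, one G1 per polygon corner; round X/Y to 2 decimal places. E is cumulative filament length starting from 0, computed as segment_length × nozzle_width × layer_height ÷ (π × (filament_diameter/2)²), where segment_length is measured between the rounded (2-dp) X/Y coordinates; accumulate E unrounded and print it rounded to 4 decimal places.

G0 X-9.50 Y0.00 Z1.70
G1 X-6.72 Y-6.72 E0.1814
G1 X0.00 Y-9.50 E0.3628
G1 X6.72 Y-6.72 E0.5442
G1 X9.50 Y0.00 E0.7256
G1 X6.72 Y6.72 E0.9070
G1 X0.00 Y9.50 E1.0885
G1 X-6.72 Y6.72 E1.2699
G1 X-9.50 Y0.00 E1.4513

At z = 1.7 mm: the cylinder: section is a regular 8-gon, circumradius r=9.5; the cube at (15, 2) is not intersected at this z (z outside [2, 9]); the cube at (9, 5.5) does not reach this height (z outside [13, 34.5]); Taking the union: only the r=9.5 cylinder is present, so the union is just that shape — 1 connected region. The outline is a single polygon with 8 vertices. Extrusion per mm of travel: 0.6 × 0.1 / (π × 0.875²) = 0.024945. Accumulating E over each segment gives final E = 1.4513.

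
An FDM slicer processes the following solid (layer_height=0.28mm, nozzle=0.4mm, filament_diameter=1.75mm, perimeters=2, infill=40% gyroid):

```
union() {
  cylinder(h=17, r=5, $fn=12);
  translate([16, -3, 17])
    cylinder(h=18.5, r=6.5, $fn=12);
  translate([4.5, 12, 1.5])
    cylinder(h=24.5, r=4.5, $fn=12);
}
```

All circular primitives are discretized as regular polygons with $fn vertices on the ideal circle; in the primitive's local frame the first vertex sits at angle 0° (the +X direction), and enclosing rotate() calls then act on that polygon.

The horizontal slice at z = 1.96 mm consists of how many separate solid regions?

At z = 1.96 mm: the r=5 cylinder contributes a regular 12-gon of circumradius 5; the cylinder at (16, -3) does not reach this height (z outside [17, 35.5]); the r=4.5 cylinder at (4.5, 12) gives a regular 12-gon of circumradius 4.5 (constant along its height); Taking the union: the 2 present regions are separate (no shared area or edge), so areas and boundary lengths simply add and each stays a separate island — 2 connected regions. The result has 2 disconnected regions.

2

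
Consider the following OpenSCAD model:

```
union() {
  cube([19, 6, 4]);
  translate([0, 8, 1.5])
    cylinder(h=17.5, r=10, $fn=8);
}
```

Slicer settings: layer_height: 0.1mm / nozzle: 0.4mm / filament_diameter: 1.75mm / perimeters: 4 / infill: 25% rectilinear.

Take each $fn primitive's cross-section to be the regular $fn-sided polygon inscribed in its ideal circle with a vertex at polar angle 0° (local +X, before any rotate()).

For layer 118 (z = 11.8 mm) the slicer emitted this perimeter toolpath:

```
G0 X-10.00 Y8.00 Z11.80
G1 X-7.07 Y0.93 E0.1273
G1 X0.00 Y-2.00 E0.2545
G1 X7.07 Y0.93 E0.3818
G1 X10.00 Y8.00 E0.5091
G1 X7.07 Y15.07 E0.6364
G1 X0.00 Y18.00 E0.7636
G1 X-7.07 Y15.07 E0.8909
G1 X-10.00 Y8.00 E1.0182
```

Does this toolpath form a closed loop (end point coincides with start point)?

Start point (G0): (-10.00, 8.00). End point (last G1): the path returns to the start — closed.

yes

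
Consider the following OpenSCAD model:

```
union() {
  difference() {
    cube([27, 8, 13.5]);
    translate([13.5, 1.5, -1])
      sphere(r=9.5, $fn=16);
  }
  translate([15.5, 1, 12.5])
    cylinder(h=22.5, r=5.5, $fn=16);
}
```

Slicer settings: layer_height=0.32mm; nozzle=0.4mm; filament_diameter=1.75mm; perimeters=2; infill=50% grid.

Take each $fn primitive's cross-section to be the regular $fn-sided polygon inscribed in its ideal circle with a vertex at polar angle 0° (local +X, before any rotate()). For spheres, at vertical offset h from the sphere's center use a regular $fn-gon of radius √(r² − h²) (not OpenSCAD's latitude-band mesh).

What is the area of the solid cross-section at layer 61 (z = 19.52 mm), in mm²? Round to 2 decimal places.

At z = 19.52 mm: the cube does not reach this height (z outside [0, 13.5]); the sphere at (13.5, 1.5) does not reach this height (|z−center|=20.520 > r=9.5); Taking the first minus the rest: the first operand is absent here, so nothing remains; the r=5.5 cylinder at (15.5, 1) gives a regular 16-gon of circumradius 5.5 (constant along its height) (area = (16/2)·5.500²·sin(360°/16) = 92.61 mm²); Merging all regions: only the r=5.5 cylinder at (15.5, 1) is present, so the union is just that shape — area = 92.61 mm². Overall, the cross-section is a single solid region. Net area = 92.61 mm².

92.61 mm²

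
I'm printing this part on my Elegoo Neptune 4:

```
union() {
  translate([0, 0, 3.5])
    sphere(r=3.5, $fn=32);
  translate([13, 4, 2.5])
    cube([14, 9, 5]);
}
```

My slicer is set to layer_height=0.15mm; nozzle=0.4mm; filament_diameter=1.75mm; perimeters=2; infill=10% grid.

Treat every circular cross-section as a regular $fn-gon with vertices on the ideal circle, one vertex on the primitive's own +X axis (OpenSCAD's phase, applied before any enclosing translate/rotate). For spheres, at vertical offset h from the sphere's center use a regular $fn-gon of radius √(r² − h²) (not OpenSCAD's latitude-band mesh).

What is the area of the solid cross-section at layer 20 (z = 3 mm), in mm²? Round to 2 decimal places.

At z = 3 mm: the r=3.5 sphere slices to a regular 32-gon of circumradius 3.464 (√(r²−h²) with h=0.5 from center) (area = (32/2)·3.464²·sin(360°/32) = 37.46 mm²); the cube at (13, 4) is present — its section is the full 14×9 rectangle (area 126.00 mm²); Taking the union: the 2 present regions are separate (no shared area or edge), so areas and boundary lengths simply add and each stays a separate island — area = 163.46 mm². Overall, the cross-section has 2 separate islands. Net area = 163.46 mm².

163.46 mm²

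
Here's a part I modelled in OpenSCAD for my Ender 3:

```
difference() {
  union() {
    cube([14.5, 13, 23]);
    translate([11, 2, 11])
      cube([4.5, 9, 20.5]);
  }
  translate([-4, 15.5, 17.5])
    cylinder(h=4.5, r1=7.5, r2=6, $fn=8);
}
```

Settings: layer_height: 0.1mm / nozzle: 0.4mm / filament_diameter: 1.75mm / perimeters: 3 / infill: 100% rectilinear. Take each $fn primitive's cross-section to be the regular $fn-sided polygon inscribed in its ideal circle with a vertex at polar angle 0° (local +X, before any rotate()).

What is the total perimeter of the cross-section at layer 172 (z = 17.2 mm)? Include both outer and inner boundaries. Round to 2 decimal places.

At z = 17.2 mm: the cube (footprint 14.5×13) is included at this height (perimeter 55.00 mm); the cube at (11, 2) is present — its section is the full 4.5×9 rectangle (perimeter 27.00 mm); Merging all regions: the regions partially overlap (shared area 31.50 mm²), so the edge portions inside another operand are dropped and the merged outline is re-measured after clipping — boundary = 57.00 mm; the cone at (-4, 15.5) is not intersected at this z (z outside [17.5, 22]); Taking the first minus the rest: none of the subtracted shapes is present at this height, so that combined region is unchanged — boundary = 57.00 mm. Overall, the cross-section is a single solid region. Total boundary length (outer) = 57.00 mm.

57.00 mm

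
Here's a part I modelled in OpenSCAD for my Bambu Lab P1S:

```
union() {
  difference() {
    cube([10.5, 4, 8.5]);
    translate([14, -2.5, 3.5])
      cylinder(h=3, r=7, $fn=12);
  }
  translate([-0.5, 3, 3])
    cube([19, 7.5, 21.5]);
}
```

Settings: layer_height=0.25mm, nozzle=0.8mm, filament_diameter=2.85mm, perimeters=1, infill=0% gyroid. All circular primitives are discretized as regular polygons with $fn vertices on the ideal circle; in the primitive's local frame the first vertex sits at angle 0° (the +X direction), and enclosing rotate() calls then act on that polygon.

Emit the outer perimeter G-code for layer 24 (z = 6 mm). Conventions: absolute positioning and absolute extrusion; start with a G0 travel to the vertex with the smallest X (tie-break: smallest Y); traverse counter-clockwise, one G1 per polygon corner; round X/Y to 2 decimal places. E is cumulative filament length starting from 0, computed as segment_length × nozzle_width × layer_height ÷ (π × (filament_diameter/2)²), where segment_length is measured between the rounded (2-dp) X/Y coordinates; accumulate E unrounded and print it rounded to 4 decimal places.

At z = 6 mm: the cube is present — its section is the full 10.5×4 rectangle; the r=7 cylinder at (14, -2.5) contributes a regular 12-gon of circumradius 7; Taking the first minus the rest: starting from the 10.5×4 cube, the r=7 cylinder at (14, -2.5) partially overlaps it — only the 5.98 mm² overlap (of its 147.00 mm²) is removed, clipping the outline — 1 connected region; the cube at (-0.5, 3) (footprint 19×7.5) is included at this height; Merging all regions: the regions partially overlap (shared area 10.34 mm²), so overlapping operands fuse into one piece — 1 connected region. The outline is a single polygon with 9 vertices. Extrusion per mm of travel: 0.8 × 0.25 / (π × 1.425²) = 0.031351. Accumulating E over each segment gives final E = 1.8056.

G0 X-0.50 Y3.00 Z6.00
G1 X0.00 Y3.00 E0.0157
G1 X0.00 Y0.00 E0.1097
G1 X7.67 Y0.00 E0.3502
G1 X7.94 Y1.00 E0.3827
G1 X9.94 Y3.00 E0.4713
G1 X18.50 Y3.00 E0.7397
G1 X18.50 Y10.50 E0.9748
G1 X-0.50 Y10.50 E1.5705
G1 X-0.50 Y3.00 E1.8056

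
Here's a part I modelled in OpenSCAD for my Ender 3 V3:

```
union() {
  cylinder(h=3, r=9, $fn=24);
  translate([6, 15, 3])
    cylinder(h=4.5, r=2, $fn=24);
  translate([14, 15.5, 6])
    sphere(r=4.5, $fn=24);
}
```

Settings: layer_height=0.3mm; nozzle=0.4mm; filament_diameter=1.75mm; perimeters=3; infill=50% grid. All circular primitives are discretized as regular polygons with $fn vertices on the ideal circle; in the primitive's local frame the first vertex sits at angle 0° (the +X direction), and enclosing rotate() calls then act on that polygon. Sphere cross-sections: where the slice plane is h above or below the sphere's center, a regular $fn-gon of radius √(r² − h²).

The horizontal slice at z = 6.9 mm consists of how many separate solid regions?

At z = 6.9 mm: the cylinder is not intersected at this z (z outside [0, 3]); the r=2 cylinder at (6, 15) gives a regular 24-gon of circumradius 2 (constant along its height); the r=4.5 sphere at (14, 15.5) slices to a regular 24-gon of circumradius 4.409 (√(r²−h²) with h=0.9 from center); Combining (union): the 2 present regions are separate (no shared area or edge), so areas and boundary lengths simply add and each stays a separate island — 2 connected regions. The result has 2 disconnected regions.

2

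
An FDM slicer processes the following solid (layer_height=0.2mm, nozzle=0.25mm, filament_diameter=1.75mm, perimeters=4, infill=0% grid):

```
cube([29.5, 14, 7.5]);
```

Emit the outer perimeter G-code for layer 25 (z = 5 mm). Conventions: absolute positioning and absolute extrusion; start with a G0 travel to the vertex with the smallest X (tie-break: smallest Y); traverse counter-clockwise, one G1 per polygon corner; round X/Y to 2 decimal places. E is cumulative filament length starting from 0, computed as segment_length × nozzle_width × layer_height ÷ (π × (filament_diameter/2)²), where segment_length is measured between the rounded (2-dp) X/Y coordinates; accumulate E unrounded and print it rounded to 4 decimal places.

At z = 5 mm: the cube is present — its section is the full 29.5×14 rectangle. The outline is a single polygon with 4 vertices. Extrusion per mm of travel: 0.25 × 0.2 / (π × 0.875²) = 0.020788. Accumulating E over each segment gives final E = 1.8085.

G0 X0.00 Y0.00 Z5.00
G1 X29.50 Y0.00 E0.6132
G1 X29.50 Y14.00 E0.9043
G1 X0.00 Y14.00 E1.5175
G1 X0.00 Y0.00 E1.8085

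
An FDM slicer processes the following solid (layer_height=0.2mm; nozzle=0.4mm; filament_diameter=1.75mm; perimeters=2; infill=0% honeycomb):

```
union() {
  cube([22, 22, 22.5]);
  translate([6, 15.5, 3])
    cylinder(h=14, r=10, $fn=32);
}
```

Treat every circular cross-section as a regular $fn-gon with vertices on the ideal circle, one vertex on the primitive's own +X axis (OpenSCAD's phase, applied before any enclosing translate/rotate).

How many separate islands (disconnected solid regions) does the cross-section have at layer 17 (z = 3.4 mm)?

At z = 3.4 mm: the cube (footprint 22×22) is included at this height; the r=10 cylinder at (6, 15.5) contributes a regular 32-gon of circumradius 10; Taking the union: the regions partially overlap (shared area 232.86 mm²), so overlapping operands fuse into one piece — 1 connected region. Overall, the cross-section is a single solid region. Island count = 1.

1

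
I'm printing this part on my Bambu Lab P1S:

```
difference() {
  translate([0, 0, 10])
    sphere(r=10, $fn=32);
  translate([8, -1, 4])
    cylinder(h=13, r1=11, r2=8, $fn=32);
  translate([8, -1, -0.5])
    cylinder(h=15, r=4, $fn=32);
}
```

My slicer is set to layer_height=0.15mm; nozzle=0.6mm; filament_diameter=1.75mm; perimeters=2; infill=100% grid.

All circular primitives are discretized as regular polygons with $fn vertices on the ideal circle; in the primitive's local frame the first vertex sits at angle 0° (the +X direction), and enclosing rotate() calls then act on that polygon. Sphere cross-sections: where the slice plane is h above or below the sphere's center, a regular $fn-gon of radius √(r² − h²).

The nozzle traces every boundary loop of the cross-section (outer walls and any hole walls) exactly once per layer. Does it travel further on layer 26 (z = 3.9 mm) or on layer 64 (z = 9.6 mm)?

layer 64 (z = 9.6 mm)

Layer 26 (z = 3.9): the r=10 sphere slices to a regular 32-gon of circumradius 7.924 (√(r²−h²) with h=6.1 from center) (perimeter = 2·32·7.924·sin(180°/32) = 49.71 mm); the cone at (8, -1) is not intersected at this z (z outside [4, 17]); the r=4 cylinder at (8, -1) gives a regular 32-gon of circumradius 4 (constant along its height) (perimeter = 2·32·4.000·sin(180°/32) = 25.09 mm); Subtracting the remaining from the first: starting from the r=10 sphere, the r=4 cylinder at (8, -1) partially overlaps it — only the 21.02 mm² overlap (of its 49.94 mm²) is removed, clipping the outline — boundary = 51.95 mm. So its perimeter = 51.95 mm. Layer 64 (z = 9.6): the r=10 sphere slices to a regular 32-gon of circumradius 9.992 (√(r²−h²) with h=0.4 from center) (perimeter = 2·32·9.992·sin(180°/32) = 62.68 mm); the cone at (8, -1): at t=0.431 of its height the radius interpolates to r₁+(r₂−r₁)t = 9.708, giving a regular 32-gon of that circumradius (perimeter = 2·32·9.708·sin(180°/32) = 60.90 mm); the cylinder at (8, -1): section is a regular 32-gon, circumradius r=4 (perimeter = 2·32·4.000·sin(180°/32) = 25.09 mm); Taking the first minus the rest: starting from the r=10 sphere, the cone at (8, -1) partially overlaps it — only the 149.06 mm² overlap (of its 294.16 mm²) is removed, clipping the outline; the r=4 cylinder at (8, -1) misses the remaining region (no effect) — boundary = 63.38 mm. So its perimeter = 63.38 mm. Layer 64 is larger (63.38 vs 51.95 mm).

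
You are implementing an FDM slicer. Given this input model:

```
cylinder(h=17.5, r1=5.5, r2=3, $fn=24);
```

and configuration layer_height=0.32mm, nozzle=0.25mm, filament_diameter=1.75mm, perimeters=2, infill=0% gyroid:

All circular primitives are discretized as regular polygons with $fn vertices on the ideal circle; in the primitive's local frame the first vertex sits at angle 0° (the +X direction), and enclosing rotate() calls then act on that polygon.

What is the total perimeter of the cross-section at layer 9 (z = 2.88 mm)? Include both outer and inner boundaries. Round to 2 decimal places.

31.88 mm

At z = 2.88 mm: the cone contributes a regular 24-gon of circumradius 5.089 (interpolated between r1=5.5 and r2=3 at t=0.165) (perimeter = 2·24·5.089·sin(180°/24) = 31.88 mm). Overall, the cross-section is a single solid region. Total boundary length (outer) = 31.88 mm.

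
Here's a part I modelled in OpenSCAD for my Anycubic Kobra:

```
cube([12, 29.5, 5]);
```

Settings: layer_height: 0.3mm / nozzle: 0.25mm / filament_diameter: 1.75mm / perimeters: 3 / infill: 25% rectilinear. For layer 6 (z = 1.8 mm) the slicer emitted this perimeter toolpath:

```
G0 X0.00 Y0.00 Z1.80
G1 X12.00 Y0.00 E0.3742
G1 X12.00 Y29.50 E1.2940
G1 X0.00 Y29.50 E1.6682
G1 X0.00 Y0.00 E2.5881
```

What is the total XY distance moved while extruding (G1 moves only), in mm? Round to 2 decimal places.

83.00 mm

Sum the Euclidean lengths of each G1 segment: total = 83.00 mm.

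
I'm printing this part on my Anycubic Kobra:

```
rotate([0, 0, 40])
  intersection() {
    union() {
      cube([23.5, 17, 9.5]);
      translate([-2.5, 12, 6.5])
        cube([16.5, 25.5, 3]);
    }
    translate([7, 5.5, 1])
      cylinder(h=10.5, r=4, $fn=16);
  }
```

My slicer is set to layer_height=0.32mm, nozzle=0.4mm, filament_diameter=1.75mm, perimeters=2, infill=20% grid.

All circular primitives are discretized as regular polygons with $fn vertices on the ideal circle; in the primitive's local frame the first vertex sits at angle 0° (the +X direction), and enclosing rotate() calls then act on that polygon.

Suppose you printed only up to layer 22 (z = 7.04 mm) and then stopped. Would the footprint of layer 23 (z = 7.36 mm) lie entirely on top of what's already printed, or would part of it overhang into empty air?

Compare the two slices. At z = 7.04: the 23.5×17 cube contributes its full rectangle (area 399.50 mm²); the 16.5×25.5 cube at (-2.5, 12) contributes its full rectangle (area 420.75 mm²); Taking the union: the regions partially overlap — summed areas 820.25 mm² minus the doubly-counted overlap 70.00 mm² gives 750.25 mm² — area = 750.25 mm²; the r=4 cylinder at (7, 5.5) contributes a regular 16-gon of circumradius 4 (area = (16/2)·4.000²·sin(360°/16) = 48.98 mm²); Keeping only the common overlap: the r=4 cylinder at (7, 5.5) lies inside that combined region, so the common part is the r=4 cylinder at (7, 5.5) itself — area = 48.98 mm²; (whole slice rotated 40° about Z — lengths, areas and connectivity unchanged). At z = 7.36: the cube is present — its section is the full 23.5×17 rectangle (area 399.50 mm²); the cube at (-2.5, 12) (footprint 16.5×25.5) is included at this height (area 420.75 mm²); Taking the union: the regions partially overlap — summed areas 820.25 mm² minus the doubly-counted overlap 70.00 mm² gives 750.25 mm² — area = 750.25 mm²; the r=4 cylinder at (7, 5.5) contributes a regular 16-gon of circumradius 4 (area = (16/2)·4.000²·sin(360°/16) = 48.98 mm²); Keeping only the common overlap: the r=4 cylinder at (7, 5.5) lies inside the result so far, so the common part is the r=4 cylinder at (7, 5.5) itself — area = 48.98 mm²; (whole slice rotated 40° about Z — lengths, areas and connectivity unchanged). Checking containment: the cross-section at z = 7.36 is a subset of the cross-section at z = 7.04.

entirely on top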